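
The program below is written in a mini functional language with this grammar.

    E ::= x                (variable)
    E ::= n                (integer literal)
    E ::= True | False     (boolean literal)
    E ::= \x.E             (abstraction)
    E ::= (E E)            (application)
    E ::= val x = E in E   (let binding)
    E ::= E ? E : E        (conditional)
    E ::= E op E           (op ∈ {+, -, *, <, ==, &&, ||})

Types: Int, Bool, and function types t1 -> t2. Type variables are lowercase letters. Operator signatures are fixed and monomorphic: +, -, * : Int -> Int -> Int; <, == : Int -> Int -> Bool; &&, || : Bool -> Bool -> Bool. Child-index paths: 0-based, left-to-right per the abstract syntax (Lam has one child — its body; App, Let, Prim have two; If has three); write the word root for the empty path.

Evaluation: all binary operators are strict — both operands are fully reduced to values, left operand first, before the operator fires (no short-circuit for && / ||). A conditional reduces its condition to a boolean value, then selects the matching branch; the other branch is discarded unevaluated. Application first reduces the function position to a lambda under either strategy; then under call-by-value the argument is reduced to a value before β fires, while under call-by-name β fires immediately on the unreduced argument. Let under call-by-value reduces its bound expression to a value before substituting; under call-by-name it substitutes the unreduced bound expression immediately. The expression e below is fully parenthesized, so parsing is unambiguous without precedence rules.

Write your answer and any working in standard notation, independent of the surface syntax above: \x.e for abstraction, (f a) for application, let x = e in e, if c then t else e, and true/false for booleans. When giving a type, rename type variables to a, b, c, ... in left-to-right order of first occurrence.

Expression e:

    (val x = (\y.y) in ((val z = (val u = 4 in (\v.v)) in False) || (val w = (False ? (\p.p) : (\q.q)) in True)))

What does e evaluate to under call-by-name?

Answer: true

Derivation:
step 0: (let x = (\y.y) in ((let z = (let u = 4 in (\v.v)) in false) || (let w = (if false then (\p.p) else (\q.q)) in true)))
step 1: [let@root] ((let z = (let u = 4 in (\v.v)) in false) || (let w = (if false then (\p.p) else (\q.q)) in true))
step 2: [let@0] (false || (let w = (if false then (\p.p) else (\q.q)) in true))
step 3: [let@1] (false || true)
step 4: [delta@root] true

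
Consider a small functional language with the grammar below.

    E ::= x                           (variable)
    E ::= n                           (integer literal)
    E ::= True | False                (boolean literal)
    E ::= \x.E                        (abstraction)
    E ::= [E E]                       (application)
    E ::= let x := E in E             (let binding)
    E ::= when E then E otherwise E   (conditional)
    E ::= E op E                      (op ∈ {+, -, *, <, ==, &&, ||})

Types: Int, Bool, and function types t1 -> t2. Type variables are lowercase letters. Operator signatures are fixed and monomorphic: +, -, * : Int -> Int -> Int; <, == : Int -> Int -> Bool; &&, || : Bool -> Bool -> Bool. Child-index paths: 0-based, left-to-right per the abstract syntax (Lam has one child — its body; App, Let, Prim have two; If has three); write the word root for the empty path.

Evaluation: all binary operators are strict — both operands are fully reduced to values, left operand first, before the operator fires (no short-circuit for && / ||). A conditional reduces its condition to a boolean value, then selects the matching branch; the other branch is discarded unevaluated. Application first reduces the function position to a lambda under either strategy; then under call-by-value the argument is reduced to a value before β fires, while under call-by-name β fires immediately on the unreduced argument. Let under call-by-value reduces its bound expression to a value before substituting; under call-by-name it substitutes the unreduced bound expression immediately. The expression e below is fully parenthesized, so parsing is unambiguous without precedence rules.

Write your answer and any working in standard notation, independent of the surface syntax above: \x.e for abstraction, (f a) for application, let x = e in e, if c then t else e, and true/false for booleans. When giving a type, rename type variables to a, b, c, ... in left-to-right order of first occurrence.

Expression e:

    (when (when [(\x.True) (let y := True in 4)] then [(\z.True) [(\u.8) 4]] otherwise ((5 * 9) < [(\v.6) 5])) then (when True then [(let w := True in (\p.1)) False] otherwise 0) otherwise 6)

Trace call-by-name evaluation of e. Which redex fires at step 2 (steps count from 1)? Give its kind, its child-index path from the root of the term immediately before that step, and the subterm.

Answer: if at 0 : (if true then ((\z.true) ((\u.8) 4)) else ((5 * 9) < ((\v.6) 5)))

Working:
step 0: (if (if ((\x.true) (let y = true in 4)) then ((\z.true) ((\u.8) 4)) else ((5 * 9) < ((\v.6) 5))) then (if true then ((let w = true in (\p.1)) false) else 0) else 6)
step 1: [beta@0.0] (if (if true then ((\z.true) ((\u.8) 4)) else ((5 * 9) < ((\v.6) 5))) then (if true then ((let w = true in (\p.1)) false) else 0) else 6)
step 2: [if@0] (if ((\z.true) ((\u.8) 4)) then (if true then ((let w = true in (\p.1)) false) else 0) else 6)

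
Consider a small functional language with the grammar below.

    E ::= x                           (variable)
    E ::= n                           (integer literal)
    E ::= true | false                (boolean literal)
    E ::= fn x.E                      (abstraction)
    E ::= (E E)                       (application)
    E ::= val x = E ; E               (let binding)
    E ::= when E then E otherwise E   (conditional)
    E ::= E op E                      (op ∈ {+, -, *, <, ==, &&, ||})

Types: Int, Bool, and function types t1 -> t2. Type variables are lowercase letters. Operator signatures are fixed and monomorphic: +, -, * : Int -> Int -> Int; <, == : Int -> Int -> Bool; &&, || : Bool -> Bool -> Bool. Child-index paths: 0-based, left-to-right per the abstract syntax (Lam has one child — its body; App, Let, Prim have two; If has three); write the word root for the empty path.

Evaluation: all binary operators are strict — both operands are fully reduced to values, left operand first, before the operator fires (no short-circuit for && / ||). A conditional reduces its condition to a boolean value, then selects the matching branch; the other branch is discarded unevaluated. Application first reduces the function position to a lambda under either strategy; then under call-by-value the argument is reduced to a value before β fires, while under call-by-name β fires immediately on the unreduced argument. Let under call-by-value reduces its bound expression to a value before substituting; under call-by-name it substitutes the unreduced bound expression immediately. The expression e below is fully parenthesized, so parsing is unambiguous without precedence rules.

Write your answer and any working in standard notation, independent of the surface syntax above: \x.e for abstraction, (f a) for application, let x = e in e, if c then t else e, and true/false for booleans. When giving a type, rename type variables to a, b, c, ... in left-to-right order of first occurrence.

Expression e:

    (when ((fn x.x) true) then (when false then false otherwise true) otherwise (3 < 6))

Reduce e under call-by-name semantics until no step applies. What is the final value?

Working:
step 0: (if ((\x.x) true) then (if false then false else true) else (3 < 6))
step 1: [beta@0] (if true then (if false then false else true) else (3 < 6))
step 2: [if@root] (if false then false else true)
step 3: [if@root] true

Answer: true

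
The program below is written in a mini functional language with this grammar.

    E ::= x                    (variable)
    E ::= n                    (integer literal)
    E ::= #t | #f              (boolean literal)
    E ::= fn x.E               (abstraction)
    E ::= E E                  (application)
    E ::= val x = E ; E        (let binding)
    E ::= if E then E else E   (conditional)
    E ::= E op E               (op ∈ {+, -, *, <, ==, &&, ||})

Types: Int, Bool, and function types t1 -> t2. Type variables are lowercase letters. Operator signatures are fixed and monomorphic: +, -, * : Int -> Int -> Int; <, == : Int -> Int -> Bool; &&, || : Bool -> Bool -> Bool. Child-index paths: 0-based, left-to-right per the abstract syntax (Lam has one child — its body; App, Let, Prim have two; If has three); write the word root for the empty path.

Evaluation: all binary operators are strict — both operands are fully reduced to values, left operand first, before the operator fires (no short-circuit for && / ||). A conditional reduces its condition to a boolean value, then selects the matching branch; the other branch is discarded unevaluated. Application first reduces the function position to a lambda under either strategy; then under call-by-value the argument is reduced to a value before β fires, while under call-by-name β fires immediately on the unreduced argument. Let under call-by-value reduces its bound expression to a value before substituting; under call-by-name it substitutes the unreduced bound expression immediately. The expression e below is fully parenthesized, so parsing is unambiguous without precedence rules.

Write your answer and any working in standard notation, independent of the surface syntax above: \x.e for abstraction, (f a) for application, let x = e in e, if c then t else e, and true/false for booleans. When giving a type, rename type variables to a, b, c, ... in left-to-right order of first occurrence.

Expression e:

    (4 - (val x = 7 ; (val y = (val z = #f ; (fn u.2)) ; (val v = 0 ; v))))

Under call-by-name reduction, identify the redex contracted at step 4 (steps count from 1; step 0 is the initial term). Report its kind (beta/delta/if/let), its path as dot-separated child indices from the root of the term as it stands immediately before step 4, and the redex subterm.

Answer: delta at root : (4 - 0)

Derivation:
step 0: (4 - (let x = 7 in (let y = (let z = false in (\u.2)) in (let v = 0 in v))))
step 1: [let@1] (4 - (let y = (let z = false in (\u.2)) in (let v = 0 in v)))
step 2: [let@1] (4 - (let v = 0 in v))
step 3: [let@1] (4 - 0)
step 4: [delta@root] 4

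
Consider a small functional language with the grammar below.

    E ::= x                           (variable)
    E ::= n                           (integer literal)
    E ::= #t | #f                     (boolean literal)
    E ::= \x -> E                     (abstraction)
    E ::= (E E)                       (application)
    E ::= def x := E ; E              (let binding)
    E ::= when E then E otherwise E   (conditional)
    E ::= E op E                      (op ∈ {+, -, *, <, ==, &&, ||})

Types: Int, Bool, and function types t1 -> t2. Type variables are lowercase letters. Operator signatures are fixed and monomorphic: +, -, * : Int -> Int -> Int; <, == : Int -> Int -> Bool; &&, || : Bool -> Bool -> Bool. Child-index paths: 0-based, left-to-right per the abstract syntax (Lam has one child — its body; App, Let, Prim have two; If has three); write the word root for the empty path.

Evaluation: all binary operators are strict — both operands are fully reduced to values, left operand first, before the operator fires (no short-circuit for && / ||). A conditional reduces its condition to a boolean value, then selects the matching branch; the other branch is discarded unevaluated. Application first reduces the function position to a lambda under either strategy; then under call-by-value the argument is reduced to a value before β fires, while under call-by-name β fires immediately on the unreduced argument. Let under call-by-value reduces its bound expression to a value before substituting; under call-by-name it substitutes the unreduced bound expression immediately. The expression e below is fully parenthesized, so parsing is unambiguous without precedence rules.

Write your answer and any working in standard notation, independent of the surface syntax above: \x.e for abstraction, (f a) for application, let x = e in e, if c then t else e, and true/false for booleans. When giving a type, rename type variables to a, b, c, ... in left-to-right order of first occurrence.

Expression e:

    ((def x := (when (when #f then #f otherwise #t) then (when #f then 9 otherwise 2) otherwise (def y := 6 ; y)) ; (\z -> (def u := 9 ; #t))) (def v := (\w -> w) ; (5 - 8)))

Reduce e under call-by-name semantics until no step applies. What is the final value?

Answer: true

Derivation:
step 0: ((let x = (if (if false then false else true) then (if false then 9 else 2) else (let y = 6 in y)) in (\z.(let u = 9 in true))) (let v = (\w.w) in (5 - 8)))
step 1: [let@0] ((\z.(let u = 9 in true)) (let v = (\w.w) in (5 - 8)))
step 2: [beta@root] (let u = 9 in true)
step 3: [let@root] true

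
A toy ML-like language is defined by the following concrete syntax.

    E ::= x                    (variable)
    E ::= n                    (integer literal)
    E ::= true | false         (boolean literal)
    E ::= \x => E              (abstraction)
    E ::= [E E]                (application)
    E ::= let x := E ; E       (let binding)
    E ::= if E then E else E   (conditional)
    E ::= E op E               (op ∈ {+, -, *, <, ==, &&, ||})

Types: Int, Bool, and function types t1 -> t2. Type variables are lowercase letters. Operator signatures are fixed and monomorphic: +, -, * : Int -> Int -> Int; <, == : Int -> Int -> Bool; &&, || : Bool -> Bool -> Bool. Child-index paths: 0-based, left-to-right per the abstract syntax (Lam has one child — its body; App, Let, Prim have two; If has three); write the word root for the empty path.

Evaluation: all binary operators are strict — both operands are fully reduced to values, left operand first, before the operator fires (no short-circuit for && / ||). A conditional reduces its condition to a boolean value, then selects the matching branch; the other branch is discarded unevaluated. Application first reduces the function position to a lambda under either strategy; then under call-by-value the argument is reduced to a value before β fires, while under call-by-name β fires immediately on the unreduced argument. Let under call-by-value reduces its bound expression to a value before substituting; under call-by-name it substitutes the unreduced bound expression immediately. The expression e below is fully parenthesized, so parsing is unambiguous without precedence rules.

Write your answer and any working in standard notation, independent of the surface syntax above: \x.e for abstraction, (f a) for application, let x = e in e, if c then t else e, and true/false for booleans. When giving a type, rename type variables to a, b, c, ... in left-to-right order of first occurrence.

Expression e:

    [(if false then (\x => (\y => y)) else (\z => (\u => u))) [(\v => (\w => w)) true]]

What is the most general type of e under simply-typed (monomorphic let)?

Derivation:
  unify Bool ~ Bool
y : b
\y._ : b -> b
\x._ : a -> b -> b
u : d
\u._ : d -> d
\z._ : c -> d -> d
  unify a -> b -> b ~ c -> d -> d
  unify a ~ c
  unify b -> b ~ d -> d
  unify b ~ d
  unify d ~ d
w : f
\w._ : f -> f
\v._ : e -> f -> f
  unify e -> f -> f ~ Bool -> g
  unify e ~ Bool
  unify f -> f ~ g
_ _ : f -> f
  unify c -> d -> d ~ (f -> f) -> h
  unify c ~ f -> f
  unify d -> d ~ h
_ _ : d -> d

Answer: a -> a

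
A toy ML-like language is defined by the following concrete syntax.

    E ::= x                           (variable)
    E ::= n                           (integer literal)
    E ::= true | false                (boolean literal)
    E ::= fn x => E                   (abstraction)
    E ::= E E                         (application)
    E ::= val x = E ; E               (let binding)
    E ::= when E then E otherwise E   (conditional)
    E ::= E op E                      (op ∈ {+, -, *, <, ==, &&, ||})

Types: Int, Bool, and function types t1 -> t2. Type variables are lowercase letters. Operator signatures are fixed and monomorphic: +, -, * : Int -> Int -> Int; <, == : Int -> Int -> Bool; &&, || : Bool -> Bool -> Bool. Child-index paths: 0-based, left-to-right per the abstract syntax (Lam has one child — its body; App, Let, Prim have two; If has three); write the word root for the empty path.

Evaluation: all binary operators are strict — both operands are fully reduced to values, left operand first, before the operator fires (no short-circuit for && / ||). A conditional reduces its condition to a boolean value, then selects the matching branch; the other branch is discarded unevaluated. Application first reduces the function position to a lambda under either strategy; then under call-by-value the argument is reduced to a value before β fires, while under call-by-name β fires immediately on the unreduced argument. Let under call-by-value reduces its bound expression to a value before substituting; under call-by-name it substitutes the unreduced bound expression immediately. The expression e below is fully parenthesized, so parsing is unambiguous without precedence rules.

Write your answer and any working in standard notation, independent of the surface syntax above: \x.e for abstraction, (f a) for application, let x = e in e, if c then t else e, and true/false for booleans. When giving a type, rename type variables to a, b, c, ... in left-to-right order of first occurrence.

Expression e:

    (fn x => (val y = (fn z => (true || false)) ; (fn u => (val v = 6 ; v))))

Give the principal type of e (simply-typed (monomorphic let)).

Derivation:
  unify Bool ~ Bool
  unify Bool ~ Bool
\z._ : b -> Bool
let y : b -> Bool
let v : Int
v : Int
\u._ : c -> Int
\x._ : a -> c -> Int

Answer: a -> b -> Int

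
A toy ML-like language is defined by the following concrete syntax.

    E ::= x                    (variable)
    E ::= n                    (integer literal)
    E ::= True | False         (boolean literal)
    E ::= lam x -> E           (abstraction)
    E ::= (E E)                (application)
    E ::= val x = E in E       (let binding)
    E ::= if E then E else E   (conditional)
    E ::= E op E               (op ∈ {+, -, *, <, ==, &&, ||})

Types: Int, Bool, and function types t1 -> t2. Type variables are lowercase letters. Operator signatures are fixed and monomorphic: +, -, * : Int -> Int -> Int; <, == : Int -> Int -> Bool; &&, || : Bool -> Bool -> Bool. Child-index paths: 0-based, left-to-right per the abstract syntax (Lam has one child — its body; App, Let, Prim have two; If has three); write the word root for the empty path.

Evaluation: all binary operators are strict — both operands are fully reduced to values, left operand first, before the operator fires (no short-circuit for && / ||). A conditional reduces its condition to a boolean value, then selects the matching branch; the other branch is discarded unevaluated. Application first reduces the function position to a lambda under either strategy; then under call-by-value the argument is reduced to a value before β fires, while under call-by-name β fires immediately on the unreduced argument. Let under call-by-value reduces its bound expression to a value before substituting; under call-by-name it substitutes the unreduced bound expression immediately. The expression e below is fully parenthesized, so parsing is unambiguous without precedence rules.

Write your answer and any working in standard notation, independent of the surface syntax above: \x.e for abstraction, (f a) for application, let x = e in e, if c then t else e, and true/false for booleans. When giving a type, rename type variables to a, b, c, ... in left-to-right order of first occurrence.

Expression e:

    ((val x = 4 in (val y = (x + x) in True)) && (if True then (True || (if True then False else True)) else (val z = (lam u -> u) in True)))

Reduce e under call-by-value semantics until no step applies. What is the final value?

Answer: true

Derivation:
step 0: ((let x = 4 in (let y = (x + x) in true)) && (if true then (true || (if true then false else true)) else (let z = (\u.u) in true)))
step 1: [let@0] ((let y = (4 + 4) in true) && (if true then (true || (if true then false else true)) else (let z = (\u.u) in true)))
step 2: [delta@0.0] ((let y = 8 in true) && (if true then (true || (if true then false else true)) else (let z = (\u.u) in true)))
step 3: [let@0] (true && (if true then (true || (if true then false else true)) else (let z = (\u.u) in true)))
step 4: [if@1] (true && (true || (if true then false else true)))
step 5: [if@1.1] (true && (true || false))
step 6: [delta@1] (true && true)
step 7: [delta@root] true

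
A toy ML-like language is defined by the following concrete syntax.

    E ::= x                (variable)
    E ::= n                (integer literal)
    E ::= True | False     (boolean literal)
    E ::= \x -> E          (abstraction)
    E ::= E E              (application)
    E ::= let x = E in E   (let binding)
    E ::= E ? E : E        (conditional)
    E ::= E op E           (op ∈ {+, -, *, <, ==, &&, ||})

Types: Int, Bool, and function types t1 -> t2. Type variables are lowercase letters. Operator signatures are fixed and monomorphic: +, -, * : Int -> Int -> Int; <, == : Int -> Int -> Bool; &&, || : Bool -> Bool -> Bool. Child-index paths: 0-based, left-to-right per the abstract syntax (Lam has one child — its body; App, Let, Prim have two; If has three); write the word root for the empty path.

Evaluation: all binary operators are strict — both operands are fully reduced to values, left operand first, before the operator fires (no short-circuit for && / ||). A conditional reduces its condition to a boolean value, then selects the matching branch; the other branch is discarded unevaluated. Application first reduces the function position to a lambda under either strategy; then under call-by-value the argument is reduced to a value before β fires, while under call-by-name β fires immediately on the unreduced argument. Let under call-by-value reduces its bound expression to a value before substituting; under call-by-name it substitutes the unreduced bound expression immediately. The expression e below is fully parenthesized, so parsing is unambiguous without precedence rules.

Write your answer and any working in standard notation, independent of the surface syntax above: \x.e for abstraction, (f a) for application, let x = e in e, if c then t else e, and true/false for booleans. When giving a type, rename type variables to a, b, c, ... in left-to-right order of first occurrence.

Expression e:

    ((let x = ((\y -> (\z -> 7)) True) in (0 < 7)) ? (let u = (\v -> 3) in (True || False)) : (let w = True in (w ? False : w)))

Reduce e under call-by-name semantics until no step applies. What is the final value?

Trace:
step 0: (if (let x = ((\y.(\z.7)) true) in (0 < 7)) then (let u = (\v.3) in (true || false)) else (let w = true in (if w then false else w)))
step 1: [let@0] (if (0 < 7) then (let u = (\v.3) in (true || false)) else (let w = true in (if w then false else w)))
step 2: [delta@0] (if true then (let u = (\v.3) in (true || false)) else (let w = true in (if w then false else w)))
step 3: [if@root] (let u = (\v.3) in (true || false))
step 4: [let@root] (true || false)
step 5: [delta@root] true

Answer: true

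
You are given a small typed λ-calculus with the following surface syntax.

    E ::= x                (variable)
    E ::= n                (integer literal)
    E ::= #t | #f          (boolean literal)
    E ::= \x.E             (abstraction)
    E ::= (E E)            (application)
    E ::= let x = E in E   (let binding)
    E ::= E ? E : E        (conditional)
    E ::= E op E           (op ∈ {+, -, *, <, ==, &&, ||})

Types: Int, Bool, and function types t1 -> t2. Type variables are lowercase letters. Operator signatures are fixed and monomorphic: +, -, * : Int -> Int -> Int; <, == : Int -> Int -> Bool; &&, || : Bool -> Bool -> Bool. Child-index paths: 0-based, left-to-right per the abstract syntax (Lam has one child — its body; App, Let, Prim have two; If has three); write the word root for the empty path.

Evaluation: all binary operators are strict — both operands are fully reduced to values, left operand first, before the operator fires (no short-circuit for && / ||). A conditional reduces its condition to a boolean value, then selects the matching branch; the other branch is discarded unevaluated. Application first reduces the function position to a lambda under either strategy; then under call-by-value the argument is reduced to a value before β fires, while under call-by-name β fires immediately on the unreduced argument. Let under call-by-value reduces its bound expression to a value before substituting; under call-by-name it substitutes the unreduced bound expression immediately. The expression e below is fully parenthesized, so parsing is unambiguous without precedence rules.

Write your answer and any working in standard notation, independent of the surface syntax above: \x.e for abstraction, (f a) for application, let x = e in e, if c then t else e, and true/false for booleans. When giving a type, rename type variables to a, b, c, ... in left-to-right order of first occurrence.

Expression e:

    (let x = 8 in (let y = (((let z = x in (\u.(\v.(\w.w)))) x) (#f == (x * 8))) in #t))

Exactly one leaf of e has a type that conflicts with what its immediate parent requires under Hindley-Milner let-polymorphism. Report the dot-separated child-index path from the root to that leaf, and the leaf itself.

Derivation:
let x : Int
x : Int
let z : Int
w : c
\w._ : c -> c
\v._ : b -> c -> c
\u._ : a -> b -> c -> c
x : Int
  unify a -> b -> c -> c ~ Int -> d
  unify a ~ Int
  unify b -> c -> c ~ d
_ _ : b -> c -> c
  unify Bool ~ Int
  FAIL: mismatch Bool ~ Int

Answer: 1.0.1.0 : false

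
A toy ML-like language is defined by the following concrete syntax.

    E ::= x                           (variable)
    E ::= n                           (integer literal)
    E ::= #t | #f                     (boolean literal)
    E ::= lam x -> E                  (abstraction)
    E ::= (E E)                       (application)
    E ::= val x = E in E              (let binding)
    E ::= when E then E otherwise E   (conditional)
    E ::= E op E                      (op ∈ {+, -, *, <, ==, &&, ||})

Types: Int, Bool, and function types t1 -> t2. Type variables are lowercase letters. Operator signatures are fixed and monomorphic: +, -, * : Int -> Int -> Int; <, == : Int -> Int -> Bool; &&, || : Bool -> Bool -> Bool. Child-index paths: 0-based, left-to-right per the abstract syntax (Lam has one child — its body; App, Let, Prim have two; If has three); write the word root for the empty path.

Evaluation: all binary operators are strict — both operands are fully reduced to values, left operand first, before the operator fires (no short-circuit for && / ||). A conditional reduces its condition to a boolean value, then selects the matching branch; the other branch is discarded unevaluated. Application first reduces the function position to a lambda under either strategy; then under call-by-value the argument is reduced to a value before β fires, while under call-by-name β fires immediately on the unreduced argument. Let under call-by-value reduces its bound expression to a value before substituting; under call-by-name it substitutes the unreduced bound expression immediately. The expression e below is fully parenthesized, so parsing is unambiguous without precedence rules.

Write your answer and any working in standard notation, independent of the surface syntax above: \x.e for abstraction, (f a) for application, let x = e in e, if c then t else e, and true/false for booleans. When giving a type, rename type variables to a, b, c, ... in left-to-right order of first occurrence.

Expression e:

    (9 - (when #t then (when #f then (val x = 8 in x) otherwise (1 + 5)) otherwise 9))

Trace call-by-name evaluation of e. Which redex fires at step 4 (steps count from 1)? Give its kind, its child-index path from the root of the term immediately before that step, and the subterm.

Answer: delta at root : (9 - 6)

Derivation:
step 0: (9 - (if true then (if false then (let x = 8 in x) else (1 + 5)) else 9))
step 1: [if@1] (9 - (if false then (let x = 8 in x) else (1 + 5)))
step 2: [if@1] (9 - (1 + 5))
step 3: [delta@1] (9 - 6)
step 4: [delta@root] 3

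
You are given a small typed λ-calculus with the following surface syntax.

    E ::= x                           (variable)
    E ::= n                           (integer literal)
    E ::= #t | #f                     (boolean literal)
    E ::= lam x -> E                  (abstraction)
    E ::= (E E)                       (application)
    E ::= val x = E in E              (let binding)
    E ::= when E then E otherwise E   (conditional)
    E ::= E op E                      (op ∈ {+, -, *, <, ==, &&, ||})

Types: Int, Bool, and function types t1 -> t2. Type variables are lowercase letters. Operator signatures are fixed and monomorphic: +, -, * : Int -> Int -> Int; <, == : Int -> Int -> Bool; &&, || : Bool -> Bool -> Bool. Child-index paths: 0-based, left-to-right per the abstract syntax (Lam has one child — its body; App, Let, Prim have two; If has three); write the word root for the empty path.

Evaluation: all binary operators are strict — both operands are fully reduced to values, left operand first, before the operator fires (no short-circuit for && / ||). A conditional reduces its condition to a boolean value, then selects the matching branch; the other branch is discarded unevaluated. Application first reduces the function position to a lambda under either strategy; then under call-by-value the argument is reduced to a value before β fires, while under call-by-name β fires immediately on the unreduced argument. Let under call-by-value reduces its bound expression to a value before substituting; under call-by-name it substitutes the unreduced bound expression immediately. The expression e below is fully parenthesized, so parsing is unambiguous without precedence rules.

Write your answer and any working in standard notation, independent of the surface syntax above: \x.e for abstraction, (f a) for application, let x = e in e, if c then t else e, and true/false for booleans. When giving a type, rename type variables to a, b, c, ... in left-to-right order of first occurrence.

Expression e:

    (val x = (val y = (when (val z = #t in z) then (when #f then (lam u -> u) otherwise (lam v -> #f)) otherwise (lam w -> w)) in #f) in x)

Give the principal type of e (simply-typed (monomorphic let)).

Answer: Bool

Working:
let z : Bool
z : Bool
  unify Bool ~ Bool
  unify Bool ~ Bool
u : a
\u._ : a -> a
\v._ : b -> Bool
  unify a -> a ~ b -> Bool
  unify a ~ b
  unify b ~ Bool
w : c
\w._ : c -> c
  unify Bool -> Bool ~ c -> c
  unify Bool ~ c
  unify Bool ~ Bool
let y : Bool -> Bool
let x : Bool
x : Bool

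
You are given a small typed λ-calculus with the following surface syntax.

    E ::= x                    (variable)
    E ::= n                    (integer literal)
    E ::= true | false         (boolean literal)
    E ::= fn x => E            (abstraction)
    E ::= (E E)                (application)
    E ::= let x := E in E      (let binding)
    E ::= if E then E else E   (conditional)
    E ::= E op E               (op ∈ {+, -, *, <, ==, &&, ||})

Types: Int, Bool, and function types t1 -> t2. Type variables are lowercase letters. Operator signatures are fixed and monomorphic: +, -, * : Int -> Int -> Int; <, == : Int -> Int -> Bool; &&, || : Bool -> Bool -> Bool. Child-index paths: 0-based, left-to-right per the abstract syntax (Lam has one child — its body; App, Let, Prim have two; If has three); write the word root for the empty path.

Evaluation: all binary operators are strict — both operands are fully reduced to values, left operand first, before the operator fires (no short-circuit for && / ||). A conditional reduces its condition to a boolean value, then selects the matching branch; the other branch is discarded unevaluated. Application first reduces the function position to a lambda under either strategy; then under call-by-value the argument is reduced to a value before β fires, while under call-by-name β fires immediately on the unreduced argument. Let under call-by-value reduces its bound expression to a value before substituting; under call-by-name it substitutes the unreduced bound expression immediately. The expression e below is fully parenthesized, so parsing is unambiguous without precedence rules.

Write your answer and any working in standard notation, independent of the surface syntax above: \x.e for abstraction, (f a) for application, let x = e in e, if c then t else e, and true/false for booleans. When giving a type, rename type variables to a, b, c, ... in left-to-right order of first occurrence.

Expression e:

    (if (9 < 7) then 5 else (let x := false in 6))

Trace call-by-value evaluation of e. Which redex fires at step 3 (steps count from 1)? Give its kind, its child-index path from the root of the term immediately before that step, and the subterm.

Derivation:
step 0: (if (9 < 7) then 5 else (let x = false in 6))
step 1: [delta@0] (if false then 5 else (let x = false in 6))
step 2: [if@root] (let x = false in 6)
step 3: [let@root] 6

Answer: let at root : (let x = false in 6)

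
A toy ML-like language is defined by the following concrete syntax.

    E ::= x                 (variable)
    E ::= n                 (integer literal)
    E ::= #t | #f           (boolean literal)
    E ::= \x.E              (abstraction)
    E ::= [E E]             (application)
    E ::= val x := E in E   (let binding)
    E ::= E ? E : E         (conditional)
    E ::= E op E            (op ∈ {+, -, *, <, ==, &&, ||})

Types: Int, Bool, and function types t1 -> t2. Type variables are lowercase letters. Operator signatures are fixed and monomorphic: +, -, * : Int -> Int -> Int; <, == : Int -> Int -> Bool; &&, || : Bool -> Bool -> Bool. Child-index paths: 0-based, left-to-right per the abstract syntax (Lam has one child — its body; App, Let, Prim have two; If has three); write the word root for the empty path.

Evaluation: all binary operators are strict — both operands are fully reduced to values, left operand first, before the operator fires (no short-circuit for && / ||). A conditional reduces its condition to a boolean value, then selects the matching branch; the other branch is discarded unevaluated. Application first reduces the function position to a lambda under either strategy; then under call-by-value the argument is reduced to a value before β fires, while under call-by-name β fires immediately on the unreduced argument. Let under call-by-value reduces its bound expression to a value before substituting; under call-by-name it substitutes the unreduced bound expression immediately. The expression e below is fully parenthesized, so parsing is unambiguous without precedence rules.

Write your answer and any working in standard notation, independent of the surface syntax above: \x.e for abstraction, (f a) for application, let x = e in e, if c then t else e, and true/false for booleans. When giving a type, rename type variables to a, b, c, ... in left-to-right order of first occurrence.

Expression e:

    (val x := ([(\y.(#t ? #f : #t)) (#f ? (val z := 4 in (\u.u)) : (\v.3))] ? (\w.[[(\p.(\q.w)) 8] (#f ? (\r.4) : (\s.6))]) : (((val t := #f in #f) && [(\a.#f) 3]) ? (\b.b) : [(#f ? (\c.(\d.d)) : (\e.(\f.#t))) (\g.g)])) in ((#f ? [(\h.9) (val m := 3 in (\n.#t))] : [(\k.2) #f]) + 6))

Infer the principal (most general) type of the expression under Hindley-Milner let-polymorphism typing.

Answer: Int

Working:
  unify Bool ~ Bool
  unify Bool ~ Bool
\y._ : a -> Bool
  unify Bool ~ Bool
let z : Int
u : b
\u._ : b -> b
\v._ : c -> Int
  unify b -> b ~ c -> Int
  unify b ~ c
  unify c ~ Int
  unify a -> Bool ~ (Int -> Int) -> d
  unify a ~ Int -> Int
  unify Bool ~ d
_ _ : Bool
  unify Bool ~ Bool
w : e
\q._ : g -> e
\p._ : f -> g -> e
  unify f -> g -> e ~ Int -> h
  unify f ~ Int
  unify g -> e ~ h
_ _ : g -> e
  unify Bool ~ Bool
\r._ : i -> Int
\s._ : j -> Int
  unify i -> Int ~ j -> Int
  unify i ~ j
  unify Int ~ Int
  unify g -> e ~ (j -> Int) -> k
  unify g ~ j -> Int
  unify e ~ k
_ _ : k
\w._ : k -> k
let t : Bool
  unify Bool ~ Bool
\a._ : l -> Bool
  unify l -> Bool ~ Int -> m
  unify l ~ Int
  unify Bool ~ m
_ _ : Bool
  unify Bool ~ Bool
  unify Bool ~ Bool
b : n
\b._ : n -> n
  unify Bool ~ Bool
d : p
\d._ : p -> p
\c._ : o -> p -> p
\f._ : r -> Bool
\e._ : q -> r -> Bool
  unify o -> p -> p ~ q -> r -> Bool
  unify o ~ q
  unify p -> p ~ r -> Bool
  unify p ~ r
  unify r ~ Bool
g : s
\g._ : s -> s
  unify q -> Bool -> Bool ~ (s -> s) -> t
  unify q ~ s -> s
  unify Bool -> Bool ~ t
_ _ : Bool -> Bool
  unify n -> n ~ Bool -> Bool
  unify n ~ Bool
  unify Bool ~ Bool
  unify k -> k ~ Bool -> Bool
  unify k ~ Bool
  unify Bool ~ Bool
let x : Bool -> Bool
  unify Bool ~ Bool
\h._ : u -> Int
let m : Int
\n._ : v -> Bool
  unify u -> Int ~ (v -> Bool) -> w
  unify u ~ v -> Bool
  unify Int ~ w
_ _ : Int
\k._ : x -> Int
  unify x -> Int ~ Bool -> y
  unify x ~ Bool
  unify Int ~ y
_ _ : Int
  unify Int ~ Int
  unify Int ~ Int
  unify Int ~ Int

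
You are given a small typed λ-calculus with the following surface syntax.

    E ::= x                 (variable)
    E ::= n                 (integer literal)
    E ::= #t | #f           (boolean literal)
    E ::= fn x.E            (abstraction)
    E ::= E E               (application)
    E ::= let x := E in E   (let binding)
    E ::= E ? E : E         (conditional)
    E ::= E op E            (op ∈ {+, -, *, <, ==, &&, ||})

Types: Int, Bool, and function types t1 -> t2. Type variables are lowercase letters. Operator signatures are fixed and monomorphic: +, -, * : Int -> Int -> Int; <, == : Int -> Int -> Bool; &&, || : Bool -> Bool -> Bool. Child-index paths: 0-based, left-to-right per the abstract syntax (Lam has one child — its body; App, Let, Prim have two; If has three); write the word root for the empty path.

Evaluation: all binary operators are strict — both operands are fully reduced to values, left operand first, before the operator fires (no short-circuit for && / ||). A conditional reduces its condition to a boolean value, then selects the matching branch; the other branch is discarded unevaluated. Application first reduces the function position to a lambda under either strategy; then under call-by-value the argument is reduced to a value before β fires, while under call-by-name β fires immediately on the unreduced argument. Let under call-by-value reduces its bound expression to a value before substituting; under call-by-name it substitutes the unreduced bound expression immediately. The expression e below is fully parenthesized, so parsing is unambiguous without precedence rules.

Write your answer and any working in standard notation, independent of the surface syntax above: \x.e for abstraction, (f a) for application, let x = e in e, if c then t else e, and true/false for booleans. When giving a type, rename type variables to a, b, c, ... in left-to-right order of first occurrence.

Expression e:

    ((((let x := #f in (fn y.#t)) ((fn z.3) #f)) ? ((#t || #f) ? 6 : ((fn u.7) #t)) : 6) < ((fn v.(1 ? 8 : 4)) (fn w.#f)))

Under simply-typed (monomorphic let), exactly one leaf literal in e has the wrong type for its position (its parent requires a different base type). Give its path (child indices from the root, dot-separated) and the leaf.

Answer: 1.0.0.0 : 1

Derivation:
let x : Bool
\y._ : a -> Bool
\z._ : b -> Int
  unify b -> Int ~ Bool -> c
  unify b ~ Bool
  unify Int ~ c
_ _ : Int
  unify a -> Bool ~ Int -> d
  unify a ~ Int
  unify Bool ~ d
_ _ : Bool
  unify Bool ~ Bool
  unify Bool ~ Bool
  unify Bool ~ Bool
  unify Bool ~ Bool
\u._ : e -> Int
  unify e -> Int ~ Bool -> f
  unify e ~ Bool
  unify Int ~ f
_ _ : Int
  unify Int ~ Int
  unify Int ~ Int
  unify Int ~ Int
  unify Int ~ Bool
  FAIL: mismatch Int ~ Bool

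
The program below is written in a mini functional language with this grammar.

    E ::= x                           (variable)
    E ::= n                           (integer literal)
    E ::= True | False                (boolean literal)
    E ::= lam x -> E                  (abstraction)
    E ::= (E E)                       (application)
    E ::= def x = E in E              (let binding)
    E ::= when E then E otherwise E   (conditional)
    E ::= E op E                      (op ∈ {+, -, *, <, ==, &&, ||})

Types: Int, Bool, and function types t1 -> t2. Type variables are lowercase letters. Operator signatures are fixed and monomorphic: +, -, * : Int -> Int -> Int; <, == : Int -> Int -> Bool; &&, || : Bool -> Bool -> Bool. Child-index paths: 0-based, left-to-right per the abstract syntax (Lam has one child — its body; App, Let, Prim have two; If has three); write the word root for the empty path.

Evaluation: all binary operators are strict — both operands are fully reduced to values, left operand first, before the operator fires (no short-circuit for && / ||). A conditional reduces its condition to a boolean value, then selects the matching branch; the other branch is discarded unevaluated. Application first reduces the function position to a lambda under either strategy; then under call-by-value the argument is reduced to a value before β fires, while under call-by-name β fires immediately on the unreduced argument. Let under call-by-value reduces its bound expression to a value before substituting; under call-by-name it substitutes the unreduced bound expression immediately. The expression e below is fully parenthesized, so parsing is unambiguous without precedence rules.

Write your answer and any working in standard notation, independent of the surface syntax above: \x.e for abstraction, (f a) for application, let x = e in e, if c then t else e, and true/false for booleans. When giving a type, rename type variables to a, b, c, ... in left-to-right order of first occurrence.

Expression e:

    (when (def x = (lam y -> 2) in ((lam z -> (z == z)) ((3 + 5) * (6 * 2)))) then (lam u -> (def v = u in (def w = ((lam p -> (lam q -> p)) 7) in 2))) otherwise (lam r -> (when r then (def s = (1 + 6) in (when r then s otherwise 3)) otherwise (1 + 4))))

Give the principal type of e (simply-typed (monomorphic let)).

Trace:
\y._ : a -> Int
let x : a -> Int
z : b
  unify b ~ Int
z : Int
  unify Int ~ Int
\z._ : Int -> Bool
  unify Int ~ Int
  unify Int ~ Int
  unify Int ~ Int
  unify Int ~ Int
  unify Int ~ Int
  unify Int ~ Int
  unify Int -> Bool ~ Int -> c
  unify Int ~ Int
  unify Bool ~ c
_ _ : Bool
  unify Bool ~ Bool
u : d
let v : d
p : e
\q._ : f -> e
\p._ : e -> f -> e
  unify e -> f -> e ~ Int -> g
  unify e ~ Int
  unify f -> Int ~ g
_ _ : f -> Int
let w : f -> Int
\u._ : d -> Int
r : h
  unify h ~ Bool
  unify Int ~ Int
  unify Int ~ Int
let s : Int
r : Bool
  unify Bool ~ Bool
s : Int
  unify Int ~ Int
  unify Int ~ Int
  unify Int ~ Int
  unify Int ~ Int
\r._ : Bool -> Int
  unify d -> Int ~ Bool -> Int
  unify d ~ Bool
  unify Int ~ Int

Answer: Bool -> Int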